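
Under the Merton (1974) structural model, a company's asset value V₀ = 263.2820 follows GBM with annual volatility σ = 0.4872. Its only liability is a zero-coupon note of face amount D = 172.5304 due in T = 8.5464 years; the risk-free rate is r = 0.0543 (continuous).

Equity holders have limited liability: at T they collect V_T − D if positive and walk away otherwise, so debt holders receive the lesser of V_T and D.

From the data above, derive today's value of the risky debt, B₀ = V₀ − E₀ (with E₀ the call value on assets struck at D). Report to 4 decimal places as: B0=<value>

B0=74.3201

Equity is a call on the firm's assets struck at D = 172.5304:
d₁ = [ln(V₀/D) + (r + σ²/2)T] / (σ√T)
   = [ln(263.2820/172.5304) + (0.0543 + 0.5·0.4872²)·8.5464] / (0.4872·√8.5464)
   = [0.422652 + 1.478373] / 1.424292 = 1.334716
d₂ = d₁ − σ√T = 1.334716 − 1.424292 = -0.089575
N(d₁) = 0.909015,  N(d₂) = 0.464312,  e^(−rT) = 0.628720
E₀ = V₀·N(d₁) − D·e^(−rT)·N(d₂)
   = 263.2820·0.909015 − 172.5304·0.628720·0.464312 = 188.961900
B₀ = V₀ − E₀ = 263.2820 − 188.961900 = 74.320100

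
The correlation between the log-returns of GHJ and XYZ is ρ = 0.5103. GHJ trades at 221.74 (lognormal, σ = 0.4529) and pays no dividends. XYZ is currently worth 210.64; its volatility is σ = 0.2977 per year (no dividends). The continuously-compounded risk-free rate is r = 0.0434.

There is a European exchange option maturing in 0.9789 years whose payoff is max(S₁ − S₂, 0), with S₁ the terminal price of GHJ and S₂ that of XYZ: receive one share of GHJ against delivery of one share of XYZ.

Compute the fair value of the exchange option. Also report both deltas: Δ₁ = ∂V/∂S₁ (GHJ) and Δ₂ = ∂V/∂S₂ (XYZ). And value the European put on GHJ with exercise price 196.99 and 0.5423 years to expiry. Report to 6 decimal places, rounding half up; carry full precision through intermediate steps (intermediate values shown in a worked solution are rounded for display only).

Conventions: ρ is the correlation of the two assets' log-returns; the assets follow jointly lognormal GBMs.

exchange price = 39.339965
Δ1 = 0.628104
Δ2 = -0.474439
price(GHJ put K=196.99) = 15.176419

σ_eff = √(σ₁² + σ₂² − 2ρσ₁σ₂) = √(0.4529² + 0.2977² − 2·0.5103·0.4529·0.2977) = 0.395143
d₁ = (ln(S₁/S₂) + (q₂ − q₁ + σ_eff²/2)T) / (σ_eff√T) = (ln(221.74/210.64) + (0.0 − 0.0 + 0.078069)·0.9789) / 0.390952 = 0.326835
d₂ = d₁ − σ_eff√T = 0.326835 − 0.390952 = -0.064117
N(d₁) = 0.628104,  N(d₂) = 0.474439
V = S₁·e^{−q₁T}·N(d₁) − S₂·e^{−q₂T}·N(d₂) = 139.275692 − 99.935727 = 39.339965
Δ₁ = e^{−q₁T}·N(d₁) = 0.628104;  Δ₂ = −e^{−q₂T}·N(d₂) = -0.474439
[vanilla: GHJ put K=196.99]
σ√T = 0.4529·√0.5423 = 0.333520
d₁ = (ln(S/K) + (r+σ²/2)T) / (σ√T) = (ln(221.74/196.99) + (0.0434+0.4529²/2)·0.5423) / 0.333520 = (0.118353 + 0.079154) / 0.333520 = 0.592187
d₂ = d₁ − σ√T = 0.592187 − 0.333520 = 0.258667
e^{−rT} = 0.976739
N(−d₁) = 0.276863,  N(−d₂) = 0.397946
price = K·e^{−rT}·N(−d₂) − S·N(−d₁) = 76.567969 − 61.391551 = 15.176419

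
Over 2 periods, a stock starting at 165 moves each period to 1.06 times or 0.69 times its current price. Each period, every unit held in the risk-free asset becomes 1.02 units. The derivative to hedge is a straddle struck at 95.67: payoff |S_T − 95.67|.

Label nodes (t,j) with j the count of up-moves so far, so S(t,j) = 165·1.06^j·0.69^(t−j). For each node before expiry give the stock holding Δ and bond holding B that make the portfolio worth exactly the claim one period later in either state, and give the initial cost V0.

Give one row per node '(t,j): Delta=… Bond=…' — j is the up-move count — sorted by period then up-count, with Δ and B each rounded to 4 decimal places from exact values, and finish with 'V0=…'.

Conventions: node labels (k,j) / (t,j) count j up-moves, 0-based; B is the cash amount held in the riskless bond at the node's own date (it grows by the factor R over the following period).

Under the risk-neutral measure, an up-move has probability p* = (R−d)/(u−d) = 0.8919 and values discount at R = 1.02.
Expiry values: V(2,0)=17.1135, V(2,1)=25.0110, V(2,2)=89.7240
  t=1,j=0: stock 113.8500 → up 120.6810 (V=25.0110), down 78.5565 (V=17.1135). Price 23.6835; hedge Δ=0.1875, bond B=2.3390.
  t=1,j=1: stock 174.9000 → up 185.3940 (V=89.7240), down 120.6810 (V=25.0110). Price 81.1059; hedge Δ=1.0000, bond B=-93.7941.
  t=0,j=0: stock 165.0000 → up 174.9000 (V=81.1059), down 113.8500 (V=23.6835). Price 73.4295; hedge Δ=0.9406, bond B=-81.7660.
Verification: the root portfolio costs Δ(0,0)·S0 + B(0,0) = 73.4295, matching V0.

(0,0): Delta=0.9406 Bond=-81.7660
(1,0): Delta=0.1875 Bond=2.3390
(1,1): Delta=1.0000 Bond=-93.7941
V0=73.4295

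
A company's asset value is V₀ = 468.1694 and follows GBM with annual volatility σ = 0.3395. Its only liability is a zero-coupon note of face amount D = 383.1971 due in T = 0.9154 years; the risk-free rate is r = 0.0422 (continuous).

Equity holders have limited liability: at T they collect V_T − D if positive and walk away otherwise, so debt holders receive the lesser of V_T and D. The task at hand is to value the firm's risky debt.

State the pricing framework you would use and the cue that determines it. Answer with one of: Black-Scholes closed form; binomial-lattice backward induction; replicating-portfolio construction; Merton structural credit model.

framework: Merton structural credit model

Key observation: with the firm-asset dynamics (V₀ = 468.1694) and a single zero-coupon liability of face 383.1971 given, debt value, spread, and default probability all derive from the option view of the balance sheet.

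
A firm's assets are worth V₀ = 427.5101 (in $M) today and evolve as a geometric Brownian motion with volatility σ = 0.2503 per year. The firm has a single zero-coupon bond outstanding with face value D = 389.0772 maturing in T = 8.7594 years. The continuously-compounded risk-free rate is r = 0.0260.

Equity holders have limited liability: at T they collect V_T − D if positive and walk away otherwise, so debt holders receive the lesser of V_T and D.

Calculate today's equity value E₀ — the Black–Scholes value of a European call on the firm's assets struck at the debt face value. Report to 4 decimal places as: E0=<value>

Equity is a call on the firm's assets struck at D = 389.0772:
d₁ = [ln(V₀/D) + (r + σ²/2)T] / (σ√T)
   = [ln(427.5101/389.0772) + (0.0260 + 0.5·0.2503²)·8.7594] / (0.2503·√8.7594)
   = [0.094200 + 0.502133] / 0.740795 = 0.804991
d₂ = d₁ − σ√T = 0.804991 − 0.740795 = 0.064196
N(d₁) = 0.789588,  N(d₂) = 0.525593,  e^(−rT) = 0.796328
E₀ = V₀·N(d₁) − D·e^(−rT)·N(d₂)
   = 427.5101·0.789588 − 389.0772·0.796328·0.525593 = 174.710634

E0=174.7106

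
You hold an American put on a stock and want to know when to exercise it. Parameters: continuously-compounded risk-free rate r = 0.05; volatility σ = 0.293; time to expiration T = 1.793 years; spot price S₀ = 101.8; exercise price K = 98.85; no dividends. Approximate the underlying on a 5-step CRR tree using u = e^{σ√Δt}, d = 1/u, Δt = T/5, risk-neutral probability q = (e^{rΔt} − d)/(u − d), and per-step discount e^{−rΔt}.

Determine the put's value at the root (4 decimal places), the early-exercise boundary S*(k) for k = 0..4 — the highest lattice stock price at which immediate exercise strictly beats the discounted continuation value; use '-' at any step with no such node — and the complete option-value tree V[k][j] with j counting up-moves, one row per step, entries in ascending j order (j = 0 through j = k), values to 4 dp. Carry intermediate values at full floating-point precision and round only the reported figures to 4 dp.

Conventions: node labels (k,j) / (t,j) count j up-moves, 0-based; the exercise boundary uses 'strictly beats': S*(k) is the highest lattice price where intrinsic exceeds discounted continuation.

params: Δt=0.35860 u=1.19179 d=0.83907 q=0.50754 e^(-rΔt)=0.98223
t_5 payoffs: 56.5105 38.7123 13.4324 0.0000 0.0000 0.0000
t_4: node(4,0) S=50.4599 payoff=48.3901 vs cont=46.6335 → 48.3901 [stop]  node(4,1) S=71.6716 payoff=27.1784 vs cont=25.4218 → 27.1784 [stop]  node(4,2) S=101.8000 payoff=0.0000 vs cont=6.4974 → 6.4974 [wait]  node(4,3) S=144.5934 payoff=0.0000 vs cont=0.0000 → 0.0000 [wait]  node(4,4) S=205.3758 payoff=0.0000 vs cont=0.0000 → 0.0000 [wait]  ⇒ S*(4)=71.6716
t_3: node(3,0) S=60.1377 payoff=38.7123 vs cont=36.9557 → 38.7123 [stop]  node(3,1) S=85.4176 payoff=13.4324 vs cont=16.3855 → 16.3855 [wait]  node(3,2) S=121.3244 payoff=0.0000 vs cont=3.1428 → 3.1428 [wait]  node(3,3) S=172.3252 payoff=0.0000 vs cont=0.0000 → 0.0000 [wait]  ⇒ S*(3)=60.1377
t_2: node(2,0) S=71.6716 payoff=27.1784 vs cont=26.8940 → 27.1784 [stop]  node(2,1) S=101.8000 payoff=0.0000 vs cont=9.4926 → 9.4926 [wait]  node(2,2) S=144.5934 payoff=0.0000 vs cont=1.5202 → 1.5202 [wait]  ⇒ S*(2)=71.6716
t_1: node(1,0) S=85.4176 payoff=13.4324 vs cont=17.8787 → 17.8787 [wait]  node(1,1) S=121.3244 payoff=0.0000 vs cont=5.3495 → 5.3495 [wait]  ⇒ S*(1)=-
t_0: node(0,0) S=101.8000 payoff=0.0000 vs cont=11.3149 → 11.3149 [wait]  ⇒ S*(0)=-

price = 11.3149
boundary = - - 71.6716 60.1377 71.6716
tree:
11.3149
17.8787 5.3495
27.1784 9.4926 1.5202
38.7123 16.3855 3.1428 0.0000
48.3901 27.1784 6.4974 0.0000 0.0000
56.5105 38.7123 13.4324 0.0000 0.0000 0.0000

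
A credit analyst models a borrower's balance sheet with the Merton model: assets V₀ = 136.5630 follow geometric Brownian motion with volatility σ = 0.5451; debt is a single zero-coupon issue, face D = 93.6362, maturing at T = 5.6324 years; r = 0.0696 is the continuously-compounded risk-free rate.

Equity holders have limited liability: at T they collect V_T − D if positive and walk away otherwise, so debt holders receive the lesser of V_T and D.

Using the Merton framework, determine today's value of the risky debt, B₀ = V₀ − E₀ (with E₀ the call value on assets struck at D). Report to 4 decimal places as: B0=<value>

B0=44.9595

Equity is a call on the firm's assets struck at D = 93.6362:
d₁ = [ln(V₀/D) + (r + σ²/2)T] / (σ√T)
   = [ln(136.5630/93.6362) + (0.0696 + 0.5·0.5451²)·5.6324] / (0.5451·√5.6324)
   = [0.377369 + 1.228804] / 1.293668 = 1.241565
d₂ = d₁ − σ√T = 1.241565 − 1.293668 = -0.052104
N(d₁) = 0.892801,  N(d₂) = 0.479223,  e^(−rT) = 0.675694
E₀ = V₀·N(d₁) − D·e^(−rT)·N(d₂)
   = 136.5630·0.892801 − 93.6362·0.675694·0.479223 = 91.603473
B₀ = V₀ − E₀ = 136.5630 − 91.603473 = 44.959527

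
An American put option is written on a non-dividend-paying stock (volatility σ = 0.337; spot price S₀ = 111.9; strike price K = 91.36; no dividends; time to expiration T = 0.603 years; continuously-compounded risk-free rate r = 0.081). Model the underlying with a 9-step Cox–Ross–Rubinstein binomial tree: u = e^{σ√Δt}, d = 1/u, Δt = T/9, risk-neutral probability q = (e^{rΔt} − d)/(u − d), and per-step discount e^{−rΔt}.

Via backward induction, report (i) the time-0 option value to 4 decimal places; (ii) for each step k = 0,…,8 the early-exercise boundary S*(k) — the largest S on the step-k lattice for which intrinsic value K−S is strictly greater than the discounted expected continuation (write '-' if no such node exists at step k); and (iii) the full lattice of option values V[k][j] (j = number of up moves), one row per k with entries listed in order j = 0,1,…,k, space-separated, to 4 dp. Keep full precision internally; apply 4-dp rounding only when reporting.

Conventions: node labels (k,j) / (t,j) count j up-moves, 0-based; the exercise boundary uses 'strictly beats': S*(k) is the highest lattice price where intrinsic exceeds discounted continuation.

Δt=0.06700  u=1.09115  d=0.91647  q=0.50936  discount=0.99459
step 9 (expiry): payoffs max(K−S,0) = 40.3239 30.5962 19.0144 5.2251 0.0000 0.0000 0.0000 0.0000 0.0000 0.0000
step 8: (k=8,j=0): S=55.6879, K−S=35.6721, hold=35.1776 ⇒ V=35.6721 exercise | (k=8,j=1): S=66.3023, K−S=25.0577, hold=24.5633 ⇒ V=25.0577 exercise | (k=8,j=2): S=78.9397, K−S=12.4203, hold=11.9258 ⇒ V=12.4203 exercise | (k=8,j=3): S=93.9859, K−S=0.0000, hold=2.5498 ⇒ V=2.5498 continue | (k=8,j=4): S=111.9000, K−S=0.0000, hold=0.0000 ⇒ V=0.0000 continue | (k=8,j=5): S=133.2286, K−S=0.0000, hold=0.0000 ⇒ V=0.0000 continue | (k=8,j=6): S=158.6224, K−S=0.0000, hold=0.0000 ⇒ V=0.0000 continue | (k=8,j=7): S=188.8565, K−S=0.0000, hold=0.0000 ⇒ V=0.0000 continue | (k=8,j=8): S=224.8532, K−S=0.0000, hold=0.0000 ⇒ V=0.0000 continue  boundary S*=78.9397
step 7: (k=7,j=0): S=60.7638, K−S=30.5962, hold=30.1018 ⇒ V=30.5962 exercise | (k=7,j=1): S=72.3456, K−S=19.0144, hold=18.5200 ⇒ V=19.0144 exercise | (k=7,j=2): S=86.1349, K−S=5.2251, hold=7.3526 ⇒ V=7.3526 continue | (k=7,j=3): S=102.5525, K−S=0.0000, hold=1.2443 ⇒ V=1.2443 continue | (k=7,j=4): S=122.0995, K−S=0.0000, hold=0.0000 ⇒ V=0.0000 continue | (k=7,j=5): S=145.3721, K−S=0.0000, hold=0.0000 ⇒ V=0.0000 continue | (k=7,j=6): S=173.0805, K−S=0.0000, hold=0.0000 ⇒ V=0.0000 continue | (k=7,j=7): S=206.0704, K−S=0.0000, hold=0.0000 ⇒ V=0.0000 continue  boundary S*=72.3456
step 6: (k=6,j=0): S=66.3023, K−S=25.0577, hold=24.5633 ⇒ V=25.0577 exercise | (k=6,j=1): S=78.9397, K−S=12.4203, hold=13.0036 ⇒ V=13.0036 continue | (k=6,j=2): S=93.9859, K−S=0.0000, hold=4.2183 ⇒ V=4.2183 continue | (k=6,j=3): S=111.9000, K−S=0.0000, hold=0.6072 ⇒ V=0.6072 continue | (k=6,j=4): S=133.2286, K−S=0.0000, hold=0.0000 ⇒ V=0.0000 continue | (k=6,j=5): S=158.6224, K−S=0.0000, hold=0.0000 ⇒ V=0.0000 continue | (k=6,j=6): S=188.8565, K−S=0.0000, hold=0.0000 ⇒ V=0.0000 continue  boundary S*=66.3023
step 5: (k=5,j=0): S=72.3456, K−S=19.0144, hold=18.8155 ⇒ V=19.0144 exercise | (k=5,j=1): S=86.1349, K−S=5.2251, hold=8.4826 ⇒ V=8.4826 continue | (k=5,j=2): S=102.5525, K−S=0.0000, hold=2.3661 ⇒ V=2.3661 continue | (k=5,j=3): S=122.0995, K−S=0.0000, hold=0.2963 ⇒ V=0.2963 continue | (k=5,j=4): S=145.3721, K−S=0.0000, hold=0.0000 ⇒ V=0.0000 continue | (k=5,j=5): S=173.0805, K−S=0.0000, hold=0.0000 ⇒ V=0.0000 continue  boundary S*=72.3456
step 4: (k=4,j=0): S=78.9397, K−S=12.4203, hold=13.5761 ⇒ V=13.5761 continue | (k=4,j=1): S=93.9859, K−S=0.0000, hold=5.3381 ⇒ V=5.3381 continue | (k=4,j=2): S=111.9000, K−S=0.0000, hold=1.3047 ⇒ V=1.3047 continue | (k=4,j=3): S=133.2286, K−S=0.0000, hold=0.1446 ⇒ V=0.1446 continue | (k=4,j=4): S=158.6224, K−S=0.0000, hold=0.0000 ⇒ V=0.0000 continue  boundary S*=-
step 3: (k=3,j=0): S=86.1349, K−S=5.2251, hold=9.3292 ⇒ V=9.3292 continue | (k=3,j=1): S=102.5525, K−S=0.0000, hold=3.2659 ⇒ V=3.2659 continue | (k=3,j=2): S=122.0995, K−S=0.0000, hold=0.7099 ⇒ V=0.7099 continue | (k=3,j=3): S=145.3721, K−S=0.0000, hold=0.0706 ⇒ V=0.0706 continue  boundary S*=-
step 2: (k=2,j=0): S=93.9859, K−S=0.0000, hold=6.2070 ⇒ V=6.2070 continue | (k=2,j=1): S=111.9000, K−S=0.0000, hold=1.9533 ⇒ V=1.9533 continue | (k=2,j=2): S=133.2286, K−S=0.0000, hold=0.3822 ⇒ V=0.3822 continue  boundary S*=-
step 1: (k=1,j=0): S=102.5525, K−S=0.0000, hold=4.0185 ⇒ V=4.0185 continue | (k=1,j=1): S=122.0995, K−S=0.0000, hold=1.1468 ⇒ V=1.1468 continue  boundary S*=-
step 0: (k=0,j=0): S=111.9000, K−S=0.0000, hold=2.5420 ⇒ V=2.5420 continue  boundary S*=-

price = 2.5420
boundary = - - - - - 72.3456 66.3023 72.3456 78.9397
tree:
2.5420
4.0185 1.1468
6.2070 1.9533 0.3822
9.3292 3.2659 0.7099 0.0706
13.5761 5.3381 1.3047 0.1446 0.0000
19.0144 8.4826 2.3661 0.2963 0.0000 0.0000
25.0577 13.0036 4.2183 0.6072 0.0000 0.0000 0.0000
30.5962 19.0144 7.3526 1.2443 0.0000 0.0000 0.0000 0.0000
35.6721 25.0577 12.4203 2.5498 0.0000 0.0000 0.0000 0.0000 0.0000
40.3239 30.5962 19.0144 5.2251 0.0000 0.0000 0.0000 0.0000 0.0000 0.0000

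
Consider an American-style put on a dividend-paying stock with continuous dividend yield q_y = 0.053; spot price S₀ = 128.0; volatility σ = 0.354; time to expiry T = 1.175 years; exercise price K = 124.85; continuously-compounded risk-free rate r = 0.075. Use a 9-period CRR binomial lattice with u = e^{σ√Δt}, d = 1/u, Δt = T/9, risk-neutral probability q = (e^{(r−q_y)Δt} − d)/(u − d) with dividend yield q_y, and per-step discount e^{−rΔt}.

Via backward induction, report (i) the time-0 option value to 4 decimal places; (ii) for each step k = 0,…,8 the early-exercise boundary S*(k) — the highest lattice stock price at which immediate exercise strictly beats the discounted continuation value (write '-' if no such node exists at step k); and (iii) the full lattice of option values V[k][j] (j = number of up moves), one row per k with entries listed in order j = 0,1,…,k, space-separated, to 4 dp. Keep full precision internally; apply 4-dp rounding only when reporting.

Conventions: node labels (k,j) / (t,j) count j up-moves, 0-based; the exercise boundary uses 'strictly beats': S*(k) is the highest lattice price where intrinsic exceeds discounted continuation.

price = 16.0291
boundary = - - - - 76.7378 67.5242 76.7378 87.2086 99.1082
tree:
16.0291
22.0214 9.8478
29.4525 14.3999 5.1042
38.2439 20.5056 8.0620 1.9955
48.1122 28.3075 12.4502 3.4598 0.4454
57.3258 37.6844 18.7009 5.9146 0.8638 0.0000
65.4332 48.1122 27.1286 9.9283 1.6752 0.0000 0.0000
72.5672 57.3258 37.6414 16.2639 3.2488 0.0000 0.0000 0.0000
78.8446 65.4332 48.1122 25.7418 6.3004 0.0000 0.0000 0.0000 0.0000
84.3683 72.5672 57.3258 37.6414 12.2185 0.0000 0.0000 0.0000 0.0000 0.0000

Δt=0.13056  u=1.13645  d=0.87993  q=0.47928  discount=0.99026
step 9 (expiry): payoffs max(K−S,0) = 84.3683 72.5672 57.3258 37.6414 12.2185 0.0000 0.0000 0.0000 0.0000 0.0000
step 8: (k=8,j=0): S=46.0054, K−S=78.8446, hold=77.9453 ⇒ V=78.8446 exercise | (k=8,j=1): S=59.4168, K−S=65.4332, hold=64.6264 ⇒ V=65.4332 exercise | (k=8,j=2): S=76.7378, K−S=48.1122, hold=47.4248 ⇒ V=48.1122 exercise | (k=8,j=3): S=99.1082, K−S=25.7418, hold=25.2087 ⇒ V=25.7418 exercise | (k=8,j=4): S=128.0000, K−S=0.0000, hold=6.3004 ⇒ V=6.3004 continue | (k=8,j=5): S=165.3142, K−S=0.0000, hold=0.0000 ⇒ V=0.0000 continue | (k=8,j=6): S=213.5062, K−S=0.0000, hold=0.0000 ⇒ V=0.0000 continue | (k=8,j=7): S=275.7471, K−S=0.0000, hold=0.0000 ⇒ V=0.0000 continue | (k=8,j=8): S=356.1322, K−S=0.0000, hold=0.0000 ⇒ V=0.0000 continue  boundary S*=99.1082
step 7: (k=7,j=0): S=52.2828, K−S=72.5672, hold=71.7112 ⇒ V=72.5672 exercise | (k=7,j=1): S=67.5242, K−S=57.3258, hold=56.5749 ⇒ V=57.3258 exercise | (k=7,j=2): S=87.2086, K−S=37.6414, hold=37.0262 ⇒ V=37.6414 exercise | (k=7,j=3): S=112.6315, K−S=12.2185, hold=16.2639 ⇒ V=16.2639 continue | (k=7,j=4): S=145.4655, K−S=0.0000, hold=3.2488 ⇒ V=3.2488 continue | (k=7,j=5): S=187.8713, K−S=0.0000, hold=0.0000 ⇒ V=0.0000 continue | (k=7,j=6): S=242.6391, K−S=0.0000, hold=0.0000 ⇒ V=0.0000 continue | (k=7,j=7): S=313.3726, K−S=0.0000, hold=0.0000 ⇒ V=0.0000 continue  boundary S*=87.2086
step 6: (k=6,j=0): S=59.4168, K−S=65.4332, hold=64.6264 ⇒ V=65.4332 exercise | (k=6,j=1): S=76.7378, K−S=48.1122, hold=47.4248 ⇒ V=48.1122 exercise | (k=6,j=2): S=99.1082, K−S=25.7418, hold=27.1286 ⇒ V=27.1286 continue | (k=6,j=3): S=128.0000, K−S=0.0000, hold=9.9283 ⇒ V=9.9283 continue | (k=6,j=4): S=165.3142, K−S=0.0000, hold=1.6752 ⇒ V=1.6752 continue | (k=6,j=5): S=213.5062, K−S=0.0000, hold=0.0000 ⇒ V=0.0000 continue | (k=6,j=6): S=275.7471, K−S=0.0000, hold=0.0000 ⇒ V=0.0000 continue  boundary S*=76.7378
step 5: (k=5,j=0): S=67.5242, K−S=57.3258, hold=56.5749 ⇒ V=57.3258 exercise | (k=5,j=1): S=87.2086, K−S=37.6414, hold=37.6844 ⇒ V=37.6844 continue | (k=5,j=2): S=112.6315, K−S=12.2185, hold=18.7009 ⇒ V=18.7009 continue | (k=5,j=3): S=145.4655, K−S=0.0000, hold=5.9146 ⇒ V=5.9146 continue | (k=5,j=4): S=187.8713, K−S=0.0000, hold=0.8638 ⇒ V=0.8638 continue | (k=5,j=5): S=242.6391, K−S=0.0000, hold=0.0000 ⇒ V=0.0000 continue  boundary S*=67.5242
step 4: (k=4,j=0): S=76.7378, K−S=48.1122, hold=47.4453 ⇒ V=48.1122 exercise | (k=4,j=1): S=99.1082, K−S=25.7418, hold=28.3075 ⇒ V=28.3075 continue | (k=4,j=2): S=128.0000, K−S=0.0000, hold=12.4502 ⇒ V=12.4502 continue | (k=4,j=3): S=165.3142, K−S=0.0000, hold=3.4598 ⇒ V=3.4598 continue | (k=4,j=4): S=213.5062, K−S=0.0000, hold=0.4454 ⇒ V=0.4454 continue  boundary S*=76.7378
step 3: (k=3,j=0): S=87.2086, K−S=37.6414, hold=38.2439 ⇒ V=38.2439 continue | (k=3,j=1): S=112.6315, K−S=12.2185, hold=20.5056 ⇒ V=20.5056 continue | (k=3,j=2): S=145.4655, K−S=0.0000, hold=8.0620 ⇒ V=8.0620 continue | (k=3,j=3): S=187.8713, K−S=0.0000, hold=1.9955 ⇒ V=1.9955 continue  boundary S*=-
step 2: (k=2,j=0): S=99.1082, K−S=25.7418, hold=29.4525 ⇒ V=29.4525 continue | (k=2,j=1): S=128.0000, K−S=0.0000, hold=14.3999 ⇒ V=14.3999 continue | (k=2,j=2): S=165.3142, K−S=0.0000, hold=5.1042 ⇒ V=5.1042 continue  boundary S*=-
step 1: (k=1,j=0): S=112.6315, K−S=12.2185, hold=22.0214 ⇒ V=22.0214 continue | (k=1,j=1): S=145.4655, K−S=0.0000, hold=9.8478 ⇒ V=9.8478 continue  boundary S*=-
step 0: (k=0,j=0): S=128.0000, K−S=0.0000, hold=16.0291 ⇒ V=16.0291 continue  boundary S*=-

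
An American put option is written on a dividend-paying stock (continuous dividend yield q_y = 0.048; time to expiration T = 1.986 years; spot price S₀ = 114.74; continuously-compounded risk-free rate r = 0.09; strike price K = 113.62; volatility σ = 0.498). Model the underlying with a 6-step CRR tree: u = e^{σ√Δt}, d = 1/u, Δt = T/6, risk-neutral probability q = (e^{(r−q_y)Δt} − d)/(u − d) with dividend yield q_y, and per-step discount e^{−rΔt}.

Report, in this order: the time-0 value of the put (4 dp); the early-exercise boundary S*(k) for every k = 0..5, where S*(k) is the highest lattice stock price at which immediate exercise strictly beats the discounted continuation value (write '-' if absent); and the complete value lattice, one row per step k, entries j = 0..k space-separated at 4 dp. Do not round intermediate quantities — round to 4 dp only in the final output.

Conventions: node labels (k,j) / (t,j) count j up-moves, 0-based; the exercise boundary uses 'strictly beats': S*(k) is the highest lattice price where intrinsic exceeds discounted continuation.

Δt=0.33100, u=1.33177, d=0.75088, q=0.45296, disc=e^(-rΔt)=0.97065
k=6 terminal: V=max(K-S,0) → 93.0549 77.1453 48.9276 0.0000 0.0000 0.0000 0.0000
k=5: j=0 S=27.3881 intr=86.2319 cont=83.3288 V=86.2319[EX]; j=1 S=48.5761 intr=65.0439 cont=62.4748 V=65.0439[EX]; j=2 S=86.1557 intr=27.4643 cont=25.9799 V=27.4643[EX]; j=3 S=152.8078 intr=0.0000 cont=0.0000 V=0.0000[hold]; j=4 S=271.0236 intr=0.0000 cont=0.0000 V=0.0000[hold]; j=5 S=480.6938 intr=0.0000 cont=0.0000 V=0.0000[hold]  S*(5)=86.1557
k=4: j=0 S=36.4747 intr=77.1453 cont=74.3854 V=77.1453[EX]; j=1 S=64.6924 intr=48.9276 cont=46.6125 V=48.9276[EX]; j=2 S=114.7400 intr=0.0000 cont=14.5832 V=14.5832[hold]; j=3 S=203.5056 intr=0.0000 cont=0.0000 V=0.0000[hold]; j=4 S=360.9423 intr=0.0000 cont=0.0000 V=0.0000[hold]  S*(4)=64.6924
k=3: j=0 S=48.5761 intr=65.0439 cont=62.4748 V=65.0439[EX]; j=1 S=86.1557 intr=27.4643 cont=32.3916 V=32.3916[hold]; j=2 S=152.8078 intr=0.0000 cont=7.7435 V=7.7435[hold]; j=3 S=271.0236 intr=0.0000 cont=0.0000 V=0.0000[hold]  S*(3)=48.5761
k=2: j=0 S=64.6924 intr=48.9276 cont=48.7788 V=48.9276[EX]; j=1 S=114.7400 intr=0.0000 cont=20.6040 V=20.6040[hold]; j=2 S=203.5056 intr=0.0000 cont=4.1117 V=4.1117[hold]  S*(2)=64.6924
k=1: j=0 S=86.1557 intr=27.4643 cont=35.0387 V=35.0387[hold]; j=1 S=152.8078 intr=0.0000 cont=12.7482 V=12.7482[hold]  S*(1)=-
k=0: j=0 S=114.7400 intr=0.0000 cont=24.2100 V=24.2100[hold]  S*(0)=-

price = 24.2100
boundary = - - 64.6924 48.5761 64.6924 86.1557
tree:
24.2100
35.0387 12.7482
48.9276 20.6040 4.1117
65.0439 32.3916 7.7435 0.0000
77.1453 48.9276 14.5832 0.0000 0.0000
86.2319 65.0439 27.4643 0.0000 0.0000 0.0000
93.0549 77.1453 48.9276 0.0000 0.0000 0.0000 0.0000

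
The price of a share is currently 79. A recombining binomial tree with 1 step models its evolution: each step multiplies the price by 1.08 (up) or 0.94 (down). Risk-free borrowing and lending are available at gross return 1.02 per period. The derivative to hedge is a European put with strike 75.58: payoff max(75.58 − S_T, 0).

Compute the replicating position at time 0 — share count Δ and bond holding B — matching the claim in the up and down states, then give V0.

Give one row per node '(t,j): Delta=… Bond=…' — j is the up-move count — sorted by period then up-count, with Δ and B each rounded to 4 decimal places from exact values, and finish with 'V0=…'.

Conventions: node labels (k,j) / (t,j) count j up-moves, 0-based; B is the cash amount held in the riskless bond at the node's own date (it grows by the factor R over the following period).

No-arbitrage ⇒ martingale measure with p* = (R−d)/(u−d) = 0.5714.
Expiry values: V(1,0)=1.3200, V(1,1)=0.0000
(0,0): S=79.0000. Δ = (V_up−V_dn)/(S_up−S_dn) = (0.0000−1.3200)/(85.3200−74.2600) = -0.1193. V = [p*·0.0000 + (1−p*)·1.3200]/1.02 = 0.5546. B = V − Δ·S = 9.9832.
Sanity check at the root: Δ(0,0)·S0 + B(0,0) reproduces V0 = 0.5546.

(0,0): Delta=-0.1193 Bond=9.9832
V0=0.5546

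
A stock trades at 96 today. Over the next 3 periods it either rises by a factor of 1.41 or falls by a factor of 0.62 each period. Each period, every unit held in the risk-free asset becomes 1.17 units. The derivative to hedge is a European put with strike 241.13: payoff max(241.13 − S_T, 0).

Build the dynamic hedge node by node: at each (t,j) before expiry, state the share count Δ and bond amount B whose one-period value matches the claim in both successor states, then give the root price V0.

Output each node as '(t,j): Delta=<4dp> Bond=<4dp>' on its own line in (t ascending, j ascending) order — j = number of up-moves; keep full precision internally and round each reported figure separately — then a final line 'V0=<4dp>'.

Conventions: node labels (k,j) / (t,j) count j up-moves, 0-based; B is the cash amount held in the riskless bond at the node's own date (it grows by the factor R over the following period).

(0,0): Delta=-0.8694 Bond=143.9092
(1,0): Delta=-1.0000 Bond=176.1487
(1,1): Delta=-0.8443 Bond=164.9810
(2,0): Delta=-1.0000 Bond=206.0940
(2,1): Delta=-1.0000 Bond=206.0940
(2,2): Delta=-0.8144 Bond=187.3262
V0=60.4495

Risk-neutral probability p* = (R−d)/(u−d) = (1.17−0.62)/(1.41−0.62) = 0.6962.
At maturity the claim pays: V(3,0)=218.2505, V(3,1)=189.0976, V(3,2)=122.7983, V(3,3)=0.0000
Node (2,0) S=36.9024: V=(p*·189.0976+(1−p*)·218.2505)/1.17=169.1916; Δ=(189.0976−218.2505)/(52.0324−22.8795)=-1.0000; B=V−Δ·S=206.0940
Node (2,1) S=83.9232: V=(p*·122.7983+(1−p*)·189.0976)/1.17=122.1708; Δ=(122.7983−189.0976)/(118.3317−52.0324)=-1.0000; B=V−Δ·S=206.0940
Node (2,2) S=190.8576: V=(p*·0.0000+(1−p*)·122.7983)/1.17=31.8853; Δ=(0.0000−122.7983)/(269.1092−118.3317)=-0.8144; B=V−Δ·S=187.3262
Node (1,0) S=59.5200: V=(p*·122.1708+(1−p*)·169.1916)/1.17=116.6287; Δ=(122.1708−169.1916)/(83.9232−36.9024)=-1.0000; B=V−Δ·S=176.1487
Node (1,1) S=135.3600: V=(p*·31.8853+(1−p*)·122.1708)/1.17=50.6956; Δ=(31.8853−122.1708)/(190.8576−83.9232)=-0.8443; B=V−Δ·S=164.9810
Node (0,0) S=96.0000: V=(p*·50.6956+(1−p*)·116.6287)/1.17=60.4495; Δ=(50.6956−116.6287)/(135.3600−59.5200)=-0.8694; B=V−Δ·S=143.9092
Check: Δ(0,0)·S0 + B(0,0) = 60.4495 = V0.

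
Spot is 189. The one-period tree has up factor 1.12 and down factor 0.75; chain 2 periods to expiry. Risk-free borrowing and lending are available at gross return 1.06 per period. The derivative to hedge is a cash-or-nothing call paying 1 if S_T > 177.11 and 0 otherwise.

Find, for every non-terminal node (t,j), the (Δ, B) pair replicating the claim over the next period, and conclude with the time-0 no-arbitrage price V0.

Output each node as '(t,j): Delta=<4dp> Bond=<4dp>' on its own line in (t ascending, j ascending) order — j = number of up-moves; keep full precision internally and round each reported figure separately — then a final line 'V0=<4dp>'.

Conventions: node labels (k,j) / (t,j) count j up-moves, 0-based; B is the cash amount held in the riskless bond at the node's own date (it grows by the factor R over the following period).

Under the risk-neutral measure, an up-move has probability p* = (R−d)/(u−d) = 0.8378 and values discount at R = 1.06.
Payoffs at expiry: V(2,0)=0.0000, V(2,1)=0.0000, V(2,2)=1.0000
Node (1,0) S=141.7500: V=(p*·0.0000+(1−p*)·0.0000)/1.06=0.0000; Δ=(0.0000−0.0000)/(158.7600−106.3125)=0.0000; B=V−Δ·S=0.0000
Node (1,1) S=211.6800: V=(p*·1.0000+(1−p*)·0.0000)/1.06=0.7904; Δ=(1.0000−0.0000)/(237.0816−158.7600)=0.0128; B=V−Δ·S=-1.9123
Node (0,0) S=189.0000: V=(p*·0.7904+(1−p*)·0.0000)/1.06=0.6248; Δ=(0.7904−0.0000)/(211.6800−141.7500)=0.0113; B=V−Δ·S=-1.5115
Sanity check at the root: Δ(0,0)·S0 + B(0,0) reproduces V0 = 0.6248.

(0,0): Delta=0.0113 Bond=-1.5115
(1,0): Delta=0.0000 Bond=0.0000
(1,1): Delta=0.0128 Bond=-1.9123
V0=0.6248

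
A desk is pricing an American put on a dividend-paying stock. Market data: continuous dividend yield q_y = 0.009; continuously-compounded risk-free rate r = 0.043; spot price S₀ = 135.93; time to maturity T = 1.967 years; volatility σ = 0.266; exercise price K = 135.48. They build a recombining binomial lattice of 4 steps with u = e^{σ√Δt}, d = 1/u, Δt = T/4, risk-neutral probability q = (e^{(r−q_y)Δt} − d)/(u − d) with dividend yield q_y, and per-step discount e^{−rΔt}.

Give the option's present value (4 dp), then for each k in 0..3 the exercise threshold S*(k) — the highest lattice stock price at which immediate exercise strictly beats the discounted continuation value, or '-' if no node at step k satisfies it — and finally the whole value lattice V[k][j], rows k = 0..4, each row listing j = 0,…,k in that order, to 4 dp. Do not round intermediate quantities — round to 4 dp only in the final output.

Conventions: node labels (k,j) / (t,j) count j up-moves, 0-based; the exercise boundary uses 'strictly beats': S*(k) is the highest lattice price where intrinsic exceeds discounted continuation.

price = 15.4367
boundary = - - 93.6042 112.7990
tree:
15.4367
25.9994 5.4695
41.8758 11.1380 0.0000
57.8042 22.6810 0.0000 0.0000
71.0222 41.8758 0.0000 0.0000 0.0000

Δt=0.49175  u=1.20506  d=0.82983  q=0.49843  discount=0.97908
step 4 (expiry): payoffs max(K−S,0) = 71.0222 41.8758 0.0000 0.0000 0.0000
step 3: (k=3,j=0): S=77.6758, K−S=57.8042, hold=55.3126 ⇒ V=57.8042 exercise | (k=3,j=1): S=112.7990, K−S=22.6810, hold=20.5640 ⇒ V=22.6810 exercise | (k=3,j=2): S=163.8043, K−S=0.0000, hold=0.0000 ⇒ V=0.0000 continue | (k=3,j=3): S=237.8729, K−S=0.0000, hold=0.0000 ⇒ V=0.0000 continue  boundary S*=112.7990
step 2: (k=2,j=0): S=93.6042, K−S=41.8758, hold=39.4544 ⇒ V=41.8758 exercise | (k=2,j=1): S=135.9300, K−S=0.0000, hold=11.1380 ⇒ V=11.1380 continue | (k=2,j=2): S=197.3945, K−S=0.0000, hold=0.0000 ⇒ V=0.0000 continue  boundary S*=93.6042
step 1: (k=1,j=0): S=112.7990, K−S=22.6810, hold=25.9994 ⇒ V=25.9994 continue | (k=1,j=1): S=163.8043, K−S=0.0000, hold=5.4695 ⇒ V=5.4695 continue  boundary S*=-
step 0: (k=0,j=0): S=135.9300, K−S=0.0000, hold=15.4367 ⇒ V=15.4367 continue  boundary S*=-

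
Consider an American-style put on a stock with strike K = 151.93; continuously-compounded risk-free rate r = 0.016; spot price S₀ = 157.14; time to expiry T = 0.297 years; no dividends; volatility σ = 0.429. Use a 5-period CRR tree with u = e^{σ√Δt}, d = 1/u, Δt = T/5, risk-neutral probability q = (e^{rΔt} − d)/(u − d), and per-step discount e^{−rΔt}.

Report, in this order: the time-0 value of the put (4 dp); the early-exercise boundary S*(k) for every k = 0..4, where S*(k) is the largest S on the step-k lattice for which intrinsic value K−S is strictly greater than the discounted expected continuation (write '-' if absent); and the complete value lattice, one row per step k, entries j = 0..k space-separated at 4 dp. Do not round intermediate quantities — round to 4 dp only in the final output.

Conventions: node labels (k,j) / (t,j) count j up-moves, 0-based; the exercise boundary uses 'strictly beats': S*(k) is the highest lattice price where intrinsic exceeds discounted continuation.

Δt=0.05940, u=1.11022, d=0.90072, q=0.47842, disc=e^(-rΔt)=0.99905
k=5 terminal: V=max(K-S,0) → 58.7666 37.0983 10.3902 0.0000 0.0000 0.0000
k=4: j=0 S=103.4317 intr=48.4983 cont=48.3540 V=48.4983[EX]; j=1 S=127.4883 intr=24.4417 cont=24.2974 V=24.4417[EX]; j=2 S=157.1400 intr=0.0000 cont=5.4142 V=5.4142[hold]; j=3 S=193.6882 intr=0.0000 cont=0.0000 V=0.0000[hold]; j=4 S=238.7370 intr=0.0000 cont=0.0000 V=0.0000[hold]  S*(4)=127.4883
k=3: j=0 S=114.8317 intr=37.0983 cont=36.9539 V=37.0983[EX]; j=1 S=141.5398 intr=10.3902 cont=15.3239 V=15.3239[hold]; j=2 S=174.4597 intr=0.0000 cont=2.8212 V=2.8212[hold]; j=3 S=215.0362 intr=0.0000 cont=0.0000 V=0.0000[hold]  S*(3)=114.8317
k=2: j=0 S=127.4883 intr=24.4417 cont=26.6556 V=26.6556[hold]; j=1 S=157.1400 intr=0.0000 cont=9.3335 V=9.3335[hold]; j=2 S=193.6882 intr=0.0000 cont=1.4701 V=1.4701[hold]  S*(2)=-
k=1: j=0 S=141.5398 intr=10.3902 cont=18.3508 V=18.3508[hold]; j=1 S=174.4597 intr=0.0000 cont=5.5661 V=5.5661[hold]  S*(1)=-
k=0: j=0 S=157.1400 intr=0.0000 cont=12.2227 V=12.2227[hold]  S*(0)=-

price = 12.2227
boundary = - - - 114.8317 127.4883
tree:
12.2227
18.3508 5.5661
26.6556 9.3335 1.4701
37.0983 15.3239 2.8212 0.0000
48.4983 24.4417 5.4142 0.0000 0.0000
58.7666 37.0983 10.3902 0.0000 0.0000 0.0000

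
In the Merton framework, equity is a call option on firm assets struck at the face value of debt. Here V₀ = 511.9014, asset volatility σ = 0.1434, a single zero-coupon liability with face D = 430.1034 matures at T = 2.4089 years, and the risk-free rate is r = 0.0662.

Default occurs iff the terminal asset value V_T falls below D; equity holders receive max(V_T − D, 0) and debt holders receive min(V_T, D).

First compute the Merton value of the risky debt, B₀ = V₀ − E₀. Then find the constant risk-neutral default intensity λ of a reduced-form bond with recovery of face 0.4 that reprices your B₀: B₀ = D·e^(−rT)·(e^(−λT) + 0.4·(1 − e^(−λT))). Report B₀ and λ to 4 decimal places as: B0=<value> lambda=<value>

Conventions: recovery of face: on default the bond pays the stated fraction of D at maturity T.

Equity is a call on the firm's assets struck at D = 430.1034:
d₁ = [ln(V₀/D) + (r + σ²/2)T] / (σ√T)
   = [ln(511.9014/430.1034) + (0.0662 + 0.5·0.1434²)·2.4089] / (0.1434·√2.4089)
   = [0.174106 + 0.184237] / 0.222566 = 1.610055
d₂ = d₁ − σ√T = 1.610055 − 0.222566 = 1.387489
N(d₁) = 0.946307,  N(d₂) = 0.917354,  e^(−rT) = 0.852596
E₀ = V₀·N(d₁) − D·e^(−rT)·N(d₂)
   = 511.9014·0.946307 − 430.1034·0.852596·0.917354 = 148.018158
B₀ = V₀ − E₀ = 511.9014 − 148.018158 = 363.883242
e^(−λT) = (B₀·e^(rT)/D − 0.4)/(1 − 0.4) = (363.8832·1.172888/430.1034 − 0.4)/0.6 = 0.98717704
λ = −ln(0.98717704)/2.4089 = 0.005358

B0=363.8832 lambda=0.0054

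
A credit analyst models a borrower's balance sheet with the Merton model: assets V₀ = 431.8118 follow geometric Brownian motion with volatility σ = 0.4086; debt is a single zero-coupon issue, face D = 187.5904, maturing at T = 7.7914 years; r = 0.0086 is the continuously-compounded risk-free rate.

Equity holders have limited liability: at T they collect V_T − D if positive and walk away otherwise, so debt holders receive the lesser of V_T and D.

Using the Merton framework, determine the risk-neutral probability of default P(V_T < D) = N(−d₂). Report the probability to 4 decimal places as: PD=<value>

With assets at 431.8118 and a single debt payment of 187.5904 at 7.7914 years:
d₁ = [ln(V₀/D) + (r + σ²/2)T] / (σ√T)
   = [ln(431.8118/187.5904) + (0.0086 + 0.5·0.4086²)·7.7914] / (0.4086·√7.7914)
   = [0.833729 + 0.717409] / 1.140528 = 1.360017
d₂ = d₁ − σ√T = 1.360017 − 1.140528 = 0.219488
risk-neutral PD = N(−d₂) = N(-0.219488) = 0.413135

PD=0.4131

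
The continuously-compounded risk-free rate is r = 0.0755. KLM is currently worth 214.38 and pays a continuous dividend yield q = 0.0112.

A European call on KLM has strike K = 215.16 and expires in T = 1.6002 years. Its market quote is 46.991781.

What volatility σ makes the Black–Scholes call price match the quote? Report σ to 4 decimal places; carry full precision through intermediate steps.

At σ = 0.3607 the Black–Scholes value reproduces the quote:
σ√T = 0.3607·√1.6002 = 0.456282
d₁ = (ln(S/K) + (r−q+σ²/2)T) / (σ√T) = (ln(214.38/215.16) + (0.0755−0.0112+0.3607²/2)·1.6002) / 0.456282 = (-0.003632 + 0.206989) / 0.456282 = 0.445684
d₂ = d₁ − σ√T = 0.445684 − 0.456282 = -0.010598
e^{−rT} = 0.886198
e^{−qT} = 0.982237
N(d₁) = 0.672087,  N(d₂) = 0.495772
V = S·e^{−qT}·N(d₁) − K·e^{−rT}·N(d₂) = 141.522809 − 94.531028 = 46.991781 (matching the quote); vega is positive throughout, so no other σ reproduces this price

sigma = 0.3607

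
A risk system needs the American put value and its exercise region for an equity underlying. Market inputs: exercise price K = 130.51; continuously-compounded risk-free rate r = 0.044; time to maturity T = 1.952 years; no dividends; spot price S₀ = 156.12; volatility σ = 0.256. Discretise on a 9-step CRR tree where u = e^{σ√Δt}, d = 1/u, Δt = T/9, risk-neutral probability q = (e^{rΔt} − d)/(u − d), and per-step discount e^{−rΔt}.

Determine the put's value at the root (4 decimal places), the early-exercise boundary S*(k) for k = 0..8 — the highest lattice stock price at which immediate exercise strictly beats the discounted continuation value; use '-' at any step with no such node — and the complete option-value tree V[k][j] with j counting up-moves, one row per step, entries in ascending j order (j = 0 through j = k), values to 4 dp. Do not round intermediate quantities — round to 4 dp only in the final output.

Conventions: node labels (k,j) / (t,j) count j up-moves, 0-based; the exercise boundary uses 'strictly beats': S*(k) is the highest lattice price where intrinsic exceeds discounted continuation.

params: Δt=0.21689 u=1.12662 d=0.88761 q=0.51035 e^(-rΔt)=0.99050
t_9 payoffs: 77.1201 62.7436 44.4958 21.3345 0.0000 0.0000 0.0000 0.0000 0.0000 0.0000
t_8: node(8,0) S=60.1502 payoff=70.3598 vs cont=69.1203 → 70.3598 [stop]  node(8,1) S=76.3470 payoff=54.1630 vs cont=52.9234 → 54.1630 [stop]  node(8,2) S=96.9053 payoff=33.6047 vs cont=32.3651 → 33.6047 [stop]  node(8,3) S=122.9994 payoff=7.5106 vs cont=10.3472 → 10.3472 [wait]  node(8,4) S=156.1200 payoff=0.0000 vs cont=0.0000 → 0.0000 [wait]  node(8,5) S=198.1591 payoff=0.0000 vs cont=0.0000 → 0.0000 [wait]  node(8,6) S=251.5182 payoff=0.0000 vs cont=0.0000 → 0.0000 [wait]  node(8,7) S=319.2456 payoff=0.0000 vs cont=0.0000 → 0.0000 [wait]  node(8,8) S=405.2101 payoff=0.0000 vs cont=0.0000 → 0.0000 [wait]  ⇒ S*(8)=96.9053
t_7: node(7,0) S=67.7664 payoff=62.7436 vs cont=61.5040 → 62.7436 [stop]  node(7,1) S=86.0142 payoff=44.4958 vs cont=43.2563 → 44.4958 [stop]  node(7,2) S=109.1755 payoff=21.3345 vs cont=21.5288 → 21.5288 [wait]  node(7,3) S=138.5737 payoff=0.0000 vs cont=5.0184 → 5.0184 [wait]  node(7,4) S=175.8880 payoff=0.0000 vs cont=0.0000 → 0.0000 [wait]  node(7,5) S=223.2501 payoff=0.0000 vs cont=0.0000 → 0.0000 [wait]  node(7,6) S=283.3656 payoff=0.0000 vs cont=0.0000 → 0.0000 [wait]  node(7,7) S=359.6687 payoff=0.0000 vs cont=0.0000 → 0.0000 [wait]  ⇒ S*(7)=86.0142
t_6: node(6,0) S=76.3470 payoff=54.1630 vs cont=52.9234 → 54.1630 [stop]  node(6,1) S=96.9053 payoff=33.6047 vs cont=32.4634 → 33.6047 [stop]  node(6,2) S=122.9994 payoff=7.5106 vs cont=12.9783 → 12.9783 [wait]  node(6,3) S=156.1200 payoff=0.0000 vs cont=2.4339 → 2.4339 [wait]  node(6,4) S=198.1591 payoff=0.0000 vs cont=0.0000 → 0.0000 [wait]  node(6,5) S=251.5182 payoff=0.0000 vs cont=0.0000 → 0.0000 [wait]  node(6,6) S=319.2456 payoff=0.0000 vs cont=0.0000 → 0.0000 [wait]  ⇒ S*(6)=96.9053
t_5: node(5,0) S=86.0142 payoff=44.4958 vs cont=43.2563 → 44.4958 [stop]  node(5,1) S=109.1755 payoff=21.3345 vs cont=22.8589 → 22.8589 [wait]  node(5,2) S=138.5737 payoff=0.0000 vs cont=7.5249 → 7.5249 [wait]  node(5,3) S=175.8880 payoff=0.0000 vs cont=1.1805 → 1.1805 [wait]  node(5,4) S=223.2501 payoff=0.0000 vs cont=0.0000 → 0.0000 [wait]  node(5,5) S=283.3656 payoff=0.0000 vs cont=0.0000 → 0.0000 [wait]  ⇒ S*(5)=86.0142
t_4: node(4,0) S=96.9053 payoff=33.6047 vs cont=33.1357 → 33.6047 [stop]  node(4,1) S=122.9994 payoff=7.5106 vs cont=14.8904 → 14.8904 [wait]  node(4,2) S=156.1200 payoff=0.0000 vs cont=4.2463 → 4.2463 [wait]  node(4,3) S=198.1591 payoff=0.0000 vs cont=0.5725 → 0.5725 [wait]  node(4,4) S=251.5182 payoff=0.0000 vs cont=0.0000 → 0.0000 [wait]  ⇒ S*(4)=96.9053
t_3: node(3,0) S=109.1755 payoff=21.3345 vs cont=23.8254 → 23.8254 [wait]  node(3,1) S=138.5737 payoff=0.0000 vs cont=9.3684 → 9.3684 [wait]  node(3,2) S=175.8880 payoff=0.0000 vs cont=2.3489 → 2.3489 [wait]  node(3,3) S=223.2501 payoff=0.0000 vs cont=0.2777 → 0.2777 [wait]  ⇒ S*(3)=-
t_2: node(2,0) S=122.9994 payoff=7.5106 vs cont=16.2911 → 16.2911 [wait]  node(2,1) S=156.1200 payoff=0.0000 vs cont=5.7310 → 5.7310 [wait]  node(2,2) S=198.1591 payoff=0.0000 vs cont=1.2796 → 1.2796 [wait]  ⇒ S*(2)=-
t_1: node(1,0) S=138.5737 payoff=0.0000 vs cont=10.7982 → 10.7982 [wait]  node(1,1) S=175.8880 payoff=0.0000 vs cont=3.4264 → 3.4264 [wait]  ⇒ S*(1)=-
t_0: node(0,0) S=156.1200 payoff=0.0000 vs cont=6.9692 → 6.9692 [wait]  ⇒ S*(0)=-

price = 6.9692
boundary = - - - - 96.9053 86.0142 96.9053 86.0142 96.9053
tree:
6.9692
10.7982 3.4264
16.2911 5.7310 1.2796
23.8254 9.3684 2.3489 0.2777
33.6047 14.8904 4.2463 0.5725 0.0000
44.4958 22.8589 7.5249 1.1805 0.0000 0.0000
54.1630 33.6047 12.9783 2.4339 0.0000 0.0000 0.0000
62.7436 44.4958 21.5288 5.0184 0.0000 0.0000 0.0000 0.0000
70.3598 54.1630 33.6047 10.3472 0.0000 0.0000 0.0000 0.0000 0.0000
77.1201 62.7436 44.4958 21.3345 0.0000 0.0000 0.0000 0.0000 0.0000 0.0000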